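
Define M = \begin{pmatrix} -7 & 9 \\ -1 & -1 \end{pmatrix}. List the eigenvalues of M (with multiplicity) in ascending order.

-4, -4

Characteristic polynomial: p(t) = t^2 + 8t + 16 = (t + 4)^2.
Roots (with multiplicity): -4, -4.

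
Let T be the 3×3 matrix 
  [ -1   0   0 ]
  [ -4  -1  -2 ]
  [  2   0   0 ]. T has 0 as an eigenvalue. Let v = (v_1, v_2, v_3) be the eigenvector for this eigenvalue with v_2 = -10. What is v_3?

T = [[-1, 0, 0], [-4, -1, -2], [2, 0, 0]].
Solving (T)v = 0 gives the eigenspace spanned by (0, -10, 5).
With v_2 = -10, v = (0, -10, 5), so v_3 = 5.

5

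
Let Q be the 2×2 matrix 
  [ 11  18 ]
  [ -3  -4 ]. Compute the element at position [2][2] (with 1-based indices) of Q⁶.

Characteristic polynomial: λ^2 - 7λ + 10 = (λ - 5)(λ - 2), so the eigenvalues are 2, 5.
λ=5: eigenvector (-3, 1).
λ=2: eigenvector (-2, 1).
P = [[-3, -2], [1, 1]], D = diag(5, 2), P⁻¹ = [[-1, -2], [1, 3]].
Q⁶ = P·diag(15625, 64)·P⁻¹ = [[46747, 93366], [-15561, -31058]].
The requested entry is -31058.

-31058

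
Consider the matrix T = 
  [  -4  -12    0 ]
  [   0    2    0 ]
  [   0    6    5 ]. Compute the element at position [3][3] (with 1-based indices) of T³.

125

Characteristic polynomial: λ^3 - 3λ^2 - 18λ + 40 = (λ - 5)(λ - 2)(λ + 4), so the eigenvalues are -4, 2, 5.
λ=-4: eigenvector (1, 0, 0).
λ=5: eigenvector (0, 0, 1).
λ=2: eigenvector (-2, 1, -2).
P = [[1, 0, -2], [0, 0, 1], [0, 1, -2]], D = diag(-4, 5, 2), P⁻¹ = [[1, 2, 0], [0, 2, 1], [0, 1, 0]].
T³ = P·diag(-64, 125, 8)·P⁻¹ = [[-64, -144, 0], [0, 8, 0], [0, 234, 125]].
The requested entry is 125.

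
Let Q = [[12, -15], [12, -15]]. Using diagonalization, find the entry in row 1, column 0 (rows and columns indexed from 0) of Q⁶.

-2916

Characteristic polynomial: λ^2 + 3λ = λ(λ + 3), so the eigenvalues are -3, 0.
λ=-3: eigenvector (1, 1).
λ=0: eigenvector (-5, -4).
P = [[1, -5], [1, -4]], D = diag(-3, 0), P⁻¹ = [[-4, 5], [-1, 1]].
Q⁶ = P·diag(729, 0)·P⁻¹ = [[-2916, 3645], [-2916, 3645]].
The requested entry is -2916.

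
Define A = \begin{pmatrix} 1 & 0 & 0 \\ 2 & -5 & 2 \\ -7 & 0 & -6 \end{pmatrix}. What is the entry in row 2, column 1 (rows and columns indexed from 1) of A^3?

Characteristic polynomial: μ^3 + 10μ^2 + 19μ - 30 = (μ - 1)(μ + 5)(μ + 6), so the eigenvalues are -6, -5, 1.
μ=1: eigenvector (1, 0, -1).
μ=-5: eigenvector (0, 1, 0).
μ=-6: eigenvector (0, -2, 1).
P = [[1, 0, 0], [0, 1, -2], [-1, 0, 1]], D = diag(1, -5, -6), P⁻¹ = [[1, 0, 0], [2, 1, 2], [1, 0, 1]].
A³ = P·diag(1, -125, -216)·P⁻¹ = [[1, 0, 0], [182, -125, 182], [-217, 0, -216]].
The requested entry is 182.

182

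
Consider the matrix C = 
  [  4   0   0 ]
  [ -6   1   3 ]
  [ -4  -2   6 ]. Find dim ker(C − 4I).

C − 4I = [[0, 0, 0], [-6, -3, 3], [-4, -2, 2]].
This matrix has rank 1, so its null space has dimension 3 − 1 = 2.

2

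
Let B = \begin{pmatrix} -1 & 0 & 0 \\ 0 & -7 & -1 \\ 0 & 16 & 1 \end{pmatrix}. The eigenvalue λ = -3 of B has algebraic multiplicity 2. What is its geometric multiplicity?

B + 3I = [[2, 0, 0], [0, -4, -1], [0, 16, 4]].
This matrix has rank 2, so its null space has dimension 3 − 2 = 1.

1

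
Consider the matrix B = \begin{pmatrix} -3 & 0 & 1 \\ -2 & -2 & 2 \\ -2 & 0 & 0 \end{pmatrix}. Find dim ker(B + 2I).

B + 2I = [[-1, 0, 1], [-2, 0, 2], [-2, 0, 2]].
This matrix has rank 1, so its null space has dimension 3 − 1 = 2.

2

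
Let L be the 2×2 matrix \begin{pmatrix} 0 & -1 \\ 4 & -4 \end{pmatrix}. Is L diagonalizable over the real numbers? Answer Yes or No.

No

Characteristic polynomial: p(t) = t^2 + 4t + 4 = (t + 2)^2.
t = -2 has algebraic multiplicity 2; rank(L + 2I) = 1, so geometric multiplicity = 1.
Geometric multiplicity < algebraic multiplicity, so L is not diagonalizable.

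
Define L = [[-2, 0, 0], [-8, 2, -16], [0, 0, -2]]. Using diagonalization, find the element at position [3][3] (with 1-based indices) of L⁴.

16

Characteristic polynomial: t^3 + 2t^2 - 4t - 8 = (t - 2)(t + 2)^2, so the eigenvalues are -2, -2, 2.
t=2: eigenvector (0, 1, 0).
t=-2: eigenvector (5, 2, -2).
t=-2: eigenvector (-2, 0, 1).
P = [[0, 5, -2], [1, 2, 0], [0, -2, 1]], D = diag(2, -2, -2), P⁻¹ = [[-2, 1, -4], [1, 0, 2], [2, 0, 5]].
L⁴ = P·diag(16, 16, 16)·P⁻¹ = [[16, 0, 0], [0, 16, 0], [0, 0, 16]].
The requested entry is 16.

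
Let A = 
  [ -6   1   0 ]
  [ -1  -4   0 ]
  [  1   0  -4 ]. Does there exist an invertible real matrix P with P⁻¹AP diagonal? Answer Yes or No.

No

Characteristic polynomial: p(t) = t^3 + 14t^2 + 65t + 100 = (t + 4)(t + 5)^2.
t = -5 has algebraic multiplicity 2; rank(A + 5I) = 2, so geometric multiplicity = 1.
Geometric multiplicity < algebraic multiplicity, so A is not diagonalizable.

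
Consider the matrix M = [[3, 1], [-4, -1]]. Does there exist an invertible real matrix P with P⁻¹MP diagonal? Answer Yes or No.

Characteristic polynomial: p(t) = t^2 - 2t + 1 = (t - 1)^2.
t = 1 has algebraic multiplicity 2; rank(M − 1I) = 1, so geometric multiplicity = 1.
Geometric multiplicity < algebraic multiplicity, so M is not diagonalizable.

No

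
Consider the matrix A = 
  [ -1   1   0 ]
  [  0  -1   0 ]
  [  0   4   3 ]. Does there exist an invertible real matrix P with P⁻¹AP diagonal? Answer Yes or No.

Characteristic polynomial: p(r) = r^3 - r^2 - 5r - 3 = (r - 3)(r + 1)^2.
r = -1 has algebraic multiplicity 2; rank(A + 1I) = 2, so geometric multiplicity = 1.
Geometric multiplicity < algebraic multiplicity, so A is not diagonalizable.

No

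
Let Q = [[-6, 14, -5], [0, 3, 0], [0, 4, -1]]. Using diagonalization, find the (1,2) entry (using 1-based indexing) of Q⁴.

-2510

Characteristic polynomial: s^3 + 4s^2 - 15s - 18 = (s - 3)(s + 1)(s + 6), so the eigenvalues are -6, -1, 3.
s=-6: eigenvector (1, 0, 0).
s=-1: eigenvector (1, 0, -1).
s=3: eigenvector (1, 1, 1).
P = [[1, 1, 1], [0, 0, 1], [0, -1, 1]], D = diag(-6, -1, 3), P⁻¹ = [[1, -2, 1], [0, 1, -1], [0, 1, 0]].
Q⁴ = P·diag(1296, 1, 81)·P⁻¹ = [[1296, -2510, 1295], [0, 81, 0], [0, 80, 1]].
The requested entry is -2510.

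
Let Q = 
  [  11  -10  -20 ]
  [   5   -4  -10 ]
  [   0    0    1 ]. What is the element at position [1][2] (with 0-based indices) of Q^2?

Characteristic polynomial: r^3 - 8r^2 + 13r - 6 = (r - 6)(r - 1)^2, so the eigenvalues are 1, 1, 6.
r=6: eigenvector (2, 1, 0).
r=1: eigenvector (1, 1, 0).
r=1: eigenvector (4, 2, 1).
P = [[2, 1, 4], [1, 1, 2], [0, 0, 1]], D = diag(6, 1, 1), P⁻¹ = [[1, -1, -2], [-1, 2, 0], [0, 0, 1]].
Q² = P·diag(36, 1, 1)·P⁻¹ = [[71, -70, -140], [35, -34, -70], [0, 0, 1]].
The requested entry is -70.

-70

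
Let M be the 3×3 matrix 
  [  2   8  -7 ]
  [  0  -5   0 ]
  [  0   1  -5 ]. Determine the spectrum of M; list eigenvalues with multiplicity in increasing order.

-5, -5, 2

Characteristic polynomial: p(t) = t^3 + 8t^2 + 5t - 50 = (t - 2)(t + 5)^2.
Roots (with multiplicity): -5, -5, 2.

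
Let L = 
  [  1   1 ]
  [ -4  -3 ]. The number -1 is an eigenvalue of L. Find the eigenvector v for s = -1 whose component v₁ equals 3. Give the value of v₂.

-6

L + 1I = [[2, 1], [-4, -2]].
Solving (L + 1I)v = 0 gives the eigenspace spanned by (3, -6).
With v₁ = 3, v = (3, -6), so v₂ = -6.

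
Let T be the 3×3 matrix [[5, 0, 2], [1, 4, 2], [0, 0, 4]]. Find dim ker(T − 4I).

2

T − 4I = [[1, 0, 2], [1, 0, 2], [0, 0, 0]].
This matrix has rank 1, so its null space has dimension 3 − 1 = 2.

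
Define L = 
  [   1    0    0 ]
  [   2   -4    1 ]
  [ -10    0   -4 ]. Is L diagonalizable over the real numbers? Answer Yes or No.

No

Characteristic polynomial: p(s) = s^3 + 7s^2 + 8s - 16 = (s - 1)(s + 4)^2.
s = -4 has algebraic multiplicity 2; rank(L + 4I) = 2, so geometric multiplicity = 1.
Geometric multiplicity < algebraic multiplicity, so L is not diagonalizable.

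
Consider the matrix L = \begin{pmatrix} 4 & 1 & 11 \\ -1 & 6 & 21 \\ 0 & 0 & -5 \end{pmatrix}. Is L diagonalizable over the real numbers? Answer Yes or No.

No

Characteristic polynomial: p(r) = r^3 - 5r^2 - 25r + 125 = (r - 5)^2(r + 5).
r = 5 has algebraic multiplicity 2; rank(L − 5I) = 2, so geometric multiplicity = 1.
Geometric multiplicity < algebraic multiplicity, so L is not diagonalizable.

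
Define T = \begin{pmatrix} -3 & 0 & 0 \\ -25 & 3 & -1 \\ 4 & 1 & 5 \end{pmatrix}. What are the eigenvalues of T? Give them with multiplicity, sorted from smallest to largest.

Characteristic polynomial: p(λ) = λ^3 - 5λ^2 - 8λ + 48 = (λ - 4)^2(λ + 3).
Roots (with multiplicity): -3, 4, 4.

-3, 4, 4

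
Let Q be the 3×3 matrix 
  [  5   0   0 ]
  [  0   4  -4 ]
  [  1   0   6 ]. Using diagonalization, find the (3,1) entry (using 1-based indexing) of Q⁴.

671

Characteristic polynomial: λ^3 - 15λ^2 + 74λ - 120 = (λ - 6)(λ - 5)(λ - 4), so the eigenvalues are 4, 5, 6.
λ=6: eigenvector (0, -2, 1).
λ=4: eigenvector (0, 1, 0).
λ=5: eigenvector (-1, -4, 1).
P = [[0, 0, -1], [-2, 1, -4], [1, 0, 1]], D = diag(6, 4, 5), P⁻¹ = [[1, 0, 1], [-2, 1, 2], [-1, 0, 0]].
Q⁴ = P·diag(1296, 256, 625)·P⁻¹ = [[625, 0, 0], [-604, 256, -2080], [671, 0, 1296]].
The requested entry is 671.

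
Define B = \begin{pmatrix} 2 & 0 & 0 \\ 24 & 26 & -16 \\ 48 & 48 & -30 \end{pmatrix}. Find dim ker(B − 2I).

B − 2I = [[0, 0, 0], [24, 24, -16], [48, 48, -32]].
This matrix has rank 1, so its null space has dimension 3 − 1 = 2.

2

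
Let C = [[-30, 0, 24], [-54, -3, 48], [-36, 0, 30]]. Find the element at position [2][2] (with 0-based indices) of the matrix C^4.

1296

Characteristic polynomial: t^3 + 3t^2 - 36t - 108 = (t - 6)(t + 3)(t + 6), so the eigenvalues are -6, -3, 6.
t=-6: eigenvector (1, 2, 1).
t=-3: eigenvector (0, 1, 0).
t=6: eigenvector (2, 4, 3).
P = [[1, 0, 2], [2, 1, 4], [1, 0, 3]], D = diag(-6, -3, 6), P⁻¹ = [[3, 0, -2], [-2, 1, 0], [-1, 0, 1]].
C⁴ = P·diag(1296, 81, 1296)·P⁻¹ = [[1296, 0, 0], [2430, 81, 0], [0, 0, 1296]].
The requested entry is 1296.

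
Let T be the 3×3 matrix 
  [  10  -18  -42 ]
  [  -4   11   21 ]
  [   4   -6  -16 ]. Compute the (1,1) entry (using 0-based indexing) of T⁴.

1843

Characteristic polynomial: s^3 - 5s^2 - 4s + 20 = (s - 5)(s - 2)(s + 2), so the eigenvalues are -2, 2, 5.
s=2: eigenvector (3, -1, 1).
s=5: eigenvector (-6, 3, -2).
s=-2: eigenvector (2, -1, 1).
P = [[3, -6, 2], [-1, 3, -1], [1, -2, 1]], D = diag(2, 5, -2), P⁻¹ = [[1, 2, 0], [0, 1, 1], [-1, 0, 3]].
T⁴ = P·diag(16, 625, 16)·P⁻¹ = [[16, -3654, -3654], [0, 1843, 1827], [0, -1218, -1202]].
The requested entry is 1843.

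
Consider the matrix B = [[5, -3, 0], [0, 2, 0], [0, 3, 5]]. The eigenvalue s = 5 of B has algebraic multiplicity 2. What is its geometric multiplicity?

2

B − 5I = [[0, -3, 0], [0, -3, 0], [0, 3, 0]].
This matrix has rank 1, so its null space has dimension 3 − 1 = 2.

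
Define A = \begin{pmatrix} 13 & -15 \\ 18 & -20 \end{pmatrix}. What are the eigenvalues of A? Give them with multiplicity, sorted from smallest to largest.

-5, -2

Characteristic polynomial: p(μ) = μ^2 + 7μ + 10 = (μ + 2)(μ + 5).
Roots (with multiplicity): -5, -2.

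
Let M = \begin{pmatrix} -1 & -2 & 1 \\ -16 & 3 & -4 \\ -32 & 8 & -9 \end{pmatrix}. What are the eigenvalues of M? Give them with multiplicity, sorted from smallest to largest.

Characteristic polynomial: p(t) = t^3 + 7t^2 + 11t + 5 = (t + 1)^2(t + 5).
Roots (with multiplicity): -5, -1, -1.

-5, -1, -1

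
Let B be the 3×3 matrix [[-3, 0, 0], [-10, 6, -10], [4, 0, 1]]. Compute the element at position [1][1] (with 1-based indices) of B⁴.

Characteristic polynomial: μ^3 - 4μ^2 - 15μ + 18 = (μ - 6)(μ - 1)(μ + 3), so the eigenvalues are -3, 1, 6.
μ=-3: eigenvector (1, 0, -1).
μ=1: eigenvector (0, 2, 1).
μ=6: eigenvector (0, 1, 0).
P = [[1, 0, 0], [0, 2, 1], [-1, 1, 0]], D = diag(-3, 1, 6), P⁻¹ = [[1, 0, 0], [1, 0, 1], [-2, 1, -2]].
B⁴ = P·diag(81, 1, 1296)·P⁻¹ = [[81, 0, 0], [-2590, 1296, -2590], [-80, 0, 1]].
The requested entry is 81.

81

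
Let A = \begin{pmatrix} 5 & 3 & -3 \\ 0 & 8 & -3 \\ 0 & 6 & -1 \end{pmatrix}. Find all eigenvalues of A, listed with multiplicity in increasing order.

2, 5, 5

Characteristic polynomial: p(λ) = λ^3 - 12λ^2 + 45λ - 50 = (λ - 5)^2(λ - 2).
Roots (with multiplicity): 2, 5, 5.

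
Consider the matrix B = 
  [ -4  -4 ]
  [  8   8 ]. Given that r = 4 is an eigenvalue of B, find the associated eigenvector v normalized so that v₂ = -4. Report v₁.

2

B − 4I = [[-8, -4], [8, 4]].
Solving (B − 4I)v = 0 gives the eigenspace spanned by (2, -4).
With v₂ = -4, v = (2, -4), so v₁ = 2.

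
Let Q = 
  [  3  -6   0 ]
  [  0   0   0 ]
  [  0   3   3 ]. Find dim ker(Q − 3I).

Q − 3I = [[0, -6, 0], [0, -3, 0], [0, 3, 0]].
This matrix has rank 1, so its null space has dimension 3 − 1 = 2.

2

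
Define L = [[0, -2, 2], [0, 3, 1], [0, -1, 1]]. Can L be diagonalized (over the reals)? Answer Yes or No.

No

Characteristic polynomial: p(λ) = λ^3 - 4λ^2 + 4λ = λ(λ - 2)^2.
λ = 2 has algebraic multiplicity 2; rank(L − 2I) = 2, so geometric multiplicity = 1.
Geometric multiplicity < algebraic multiplicity, so L is not diagonalizable.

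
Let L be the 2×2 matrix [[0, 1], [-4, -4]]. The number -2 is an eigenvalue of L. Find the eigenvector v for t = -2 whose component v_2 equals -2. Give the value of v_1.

1

L + 2I = [[2, 1], [-4, -2]].
Solving (L + 2I)v = 0 gives the eigenspace spanned by (1, -2).
With v_2 = -2, v = (1, -2), so v_1 = 1.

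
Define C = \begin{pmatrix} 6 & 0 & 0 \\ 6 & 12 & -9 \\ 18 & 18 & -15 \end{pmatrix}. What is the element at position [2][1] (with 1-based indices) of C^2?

Characteristic polynomial: r^3 - 3r^2 - 36r + 108 = (r - 6)(r - 3)(r + 6), so the eigenvalues are -6, 3, 6.
r=6: eigenvector (1, -1, 0).
r=-6: eigenvector (0, -1, -2).
r=3: eigenvector (0, 1, 1).
P = [[1, 0, 0], [-1, -1, 1], [0, -2, 1]], D = diag(6, -6, 3), P⁻¹ = [[1, 0, 0], [1, 1, -1], [2, 2, -1]].
C² = P·diag(36, 36, 9)·P⁻¹ = [[36, 0, 0], [-54, -18, 27], [-54, -54, 63]].
The requested entry is -54.

-54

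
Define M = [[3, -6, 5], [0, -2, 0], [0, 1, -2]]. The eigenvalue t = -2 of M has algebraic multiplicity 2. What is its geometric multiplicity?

1

M + 2I = [[5, -6, 5], [0, 0, 0], [0, 1, 0]].
This matrix has rank 2, so its null space has dimension 3 − 2 = 1.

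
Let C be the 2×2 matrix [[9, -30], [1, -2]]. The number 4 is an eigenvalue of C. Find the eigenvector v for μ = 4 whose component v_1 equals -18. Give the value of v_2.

C − 4I = [[5, -30], [1, -6]].
Solving (C − 4I)v = 0 gives the eigenspace spanned by (-18, -3).
With v_1 = -18, v = (-18, -3), so v_2 = -3.

-3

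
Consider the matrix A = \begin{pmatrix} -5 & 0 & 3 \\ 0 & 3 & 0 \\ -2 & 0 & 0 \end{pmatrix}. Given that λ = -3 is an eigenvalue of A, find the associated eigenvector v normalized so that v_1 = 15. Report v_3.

10

A + 3I = [[-2, 0, 3], [0, 6, 0], [-2, 0, 3]].
Solving (A + 3I)v = 0 gives the eigenspace spanned by (15, 0, 10).
With v_1 = 15, v = (15, 0, 10), so v_3 = 10.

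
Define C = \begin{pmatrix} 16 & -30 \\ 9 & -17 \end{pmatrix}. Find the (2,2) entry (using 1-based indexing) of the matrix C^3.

Characteristic polynomial: r^2 + r - 2 = (r - 1)(r + 2), so the eigenvalues are -2, 1.
r=-2: eigenvector (-5, -3).
r=1: eigenvector (2, 1).
P = [[-5, 2], [-3, 1]], D = diag(-2, 1), P⁻¹ = [[1, -2], [3, -5]].
C³ = P·diag(-8, 1)·P⁻¹ = [[46, -90], [27, -53]].
The requested entry is -53.

-53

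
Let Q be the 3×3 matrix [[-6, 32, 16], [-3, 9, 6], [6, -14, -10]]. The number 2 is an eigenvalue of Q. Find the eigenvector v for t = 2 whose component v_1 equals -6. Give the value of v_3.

Q − 2I = [[-8, 32, 16], [-3, 7, 6], [6, -14, -12]].
Solving (Q − 2I)v = 0 gives the eigenspace spanned by (-6, 0, -3).
With v_1 = -6, v = (-6, 0, -3), so v_3 = -3.

-3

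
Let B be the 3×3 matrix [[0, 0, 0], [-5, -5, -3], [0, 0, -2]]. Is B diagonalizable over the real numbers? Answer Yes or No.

Characteristic polynomial: p(t) = t^3 + 7t^2 + 10t = t(t + 2)(t + 5).
All 3 eigenvalues are distinct, so B is diagonalizable.

Yes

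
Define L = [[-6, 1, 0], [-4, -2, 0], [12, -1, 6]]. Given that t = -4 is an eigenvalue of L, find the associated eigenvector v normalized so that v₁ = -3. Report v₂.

L + 4I = [[-2, 1, 0], [-4, 2, 0], [12, -1, 10]].
Solving (L + 4I)v = 0 gives the eigenspace spanned by (-3, -6, 3).
With v₁ = -3, v = (-3, -6, 3), so v₂ = -6.

-6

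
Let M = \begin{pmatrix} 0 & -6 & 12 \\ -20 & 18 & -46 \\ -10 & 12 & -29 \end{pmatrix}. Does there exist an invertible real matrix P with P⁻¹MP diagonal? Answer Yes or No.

Yes

Characteristic polynomial: p(t) = t^3 + 11t^2 + 30t = t(t + 5)(t + 6).
All 3 eigenvalues are distinct, so M is diagonalizable.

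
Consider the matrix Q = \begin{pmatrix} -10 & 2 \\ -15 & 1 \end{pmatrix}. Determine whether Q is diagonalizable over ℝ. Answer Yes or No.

Yes

Characteristic polynomial: p(t) = t^2 + 9t + 20 = (t + 4)(t + 5).
All 2 eigenvalues are distinct, so Q is diagonalizable.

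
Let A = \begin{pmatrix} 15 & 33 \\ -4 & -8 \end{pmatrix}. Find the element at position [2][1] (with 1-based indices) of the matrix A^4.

Characteristic polynomial: λ^2 - 7λ + 12 = (λ - 4)(λ - 3), so the eigenvalues are 3, 4.
λ=4: eigenvector (-3, 1).
λ=3: eigenvector (-11, 4).
P = [[-3, -11], [1, 4]], D = diag(4, 3), P⁻¹ = [[-4, -11], [1, 3]].
A⁴ = P·diag(256, 81)·P⁻¹ = [[2181, 5775], [-700, -1844]].
The requested entry is -700.

-700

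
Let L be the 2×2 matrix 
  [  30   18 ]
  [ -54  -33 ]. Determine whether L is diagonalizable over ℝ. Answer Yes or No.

Yes

Characteristic polynomial: p(s) = s^2 + 3s - 18 = (s - 3)(s + 6).
All 2 eigenvalues are distinct, so L is diagonalizable.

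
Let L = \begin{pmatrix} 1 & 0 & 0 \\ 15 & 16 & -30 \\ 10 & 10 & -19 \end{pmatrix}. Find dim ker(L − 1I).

2

L − 1I = [[0, 0, 0], [15, 15, -30], [10, 10, -20]].
This matrix has rank 1, so its null space has dimension 3 − 1 = 2.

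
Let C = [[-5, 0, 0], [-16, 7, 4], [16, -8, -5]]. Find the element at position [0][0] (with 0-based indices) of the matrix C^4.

Characteristic polynomial: μ^3 + 3μ^2 - 13μ - 15 = (μ - 3)(μ + 1)(μ + 5), so the eigenvalues are -5, -1, 3.
μ=-5: eigenvector (1, 2, -2).
μ=-1: eigenvector (0, 1, -2).
μ=3: eigenvector (0, 1, -1).
P = [[1, 0, 0], [2, 1, 1], [-2, -2, -1]], D = diag(-5, -1, 3), P⁻¹ = [[1, 0, 0], [0, -1, -1], [-2, 2, 1]].
C⁴ = P·diag(625, 1, 81)·P⁻¹ = [[625, 0, 0], [1088, 161, 80], [-1088, -160, -79]].
The requested entry is 625.

625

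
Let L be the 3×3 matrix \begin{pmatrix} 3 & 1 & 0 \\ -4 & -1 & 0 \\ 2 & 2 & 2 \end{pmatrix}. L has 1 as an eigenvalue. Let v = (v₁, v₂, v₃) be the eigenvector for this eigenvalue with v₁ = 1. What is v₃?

2

L − 1I = [[2, 1, 0], [-4, -2, 0], [2, 2, 1]].
Solving (L − 1I)v = 0 gives the eigenspace spanned by (1, -2, 2).
With v₁ = 1, v = (1, -2, 2), so v₃ = 2.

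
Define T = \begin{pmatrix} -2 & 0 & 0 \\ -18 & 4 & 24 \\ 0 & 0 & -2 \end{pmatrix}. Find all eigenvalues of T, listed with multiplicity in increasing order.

Characteristic polynomial: p(s) = s^3 - 12s - 16 = (s - 4)(s + 2)^2.
Roots (with multiplicity): -2, -2, 4.

-2, -2, 4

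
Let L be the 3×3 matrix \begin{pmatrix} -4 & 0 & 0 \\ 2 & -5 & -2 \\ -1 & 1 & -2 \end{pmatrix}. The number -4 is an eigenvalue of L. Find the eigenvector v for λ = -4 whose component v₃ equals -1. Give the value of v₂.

L + 4I = [[0, 0, 0], [2, -1, -2], [-1, 1, 2]].
Solving (L + 4I)v = 0 gives the eigenspace spanned by (0, 2, -1).
With v₃ = -1, v = (0, 2, -1), so v₂ = 2.

2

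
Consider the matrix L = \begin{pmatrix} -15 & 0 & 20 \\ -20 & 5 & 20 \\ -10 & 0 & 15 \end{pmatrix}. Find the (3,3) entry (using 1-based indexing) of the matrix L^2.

Characteristic polynomial: s^3 - 5s^2 - 25s + 125 = (s - 5)^2(s + 5), so the eigenvalues are -5, 5, 5.
s=5: eigenvector (0, 1, 0).
s=5: eigenvector (1, 2, 1).
s=-5: eigenvector (-2, -2, -1).
P = [[0, 1, -2], [1, 2, -2], [0, 1, -1]], D = diag(5, 5, -5), P⁻¹ = [[0, 1, -2], [-1, 0, 2], [-1, 0, 1]].
L² = P·diag(25, 25, 25)·P⁻¹ = [[25, 0, 0], [0, 25, 0], [0, 0, 25]].
The requested entry is 25.

25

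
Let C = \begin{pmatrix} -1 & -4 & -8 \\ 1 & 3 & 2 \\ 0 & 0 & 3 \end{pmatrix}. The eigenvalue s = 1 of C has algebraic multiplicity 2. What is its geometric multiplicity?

C − 1I = [[-2, -4, -8], [1, 2, 2], [0, 0, 2]].
This matrix has rank 2, so its null space has dimension 3 − 2 = 1.

1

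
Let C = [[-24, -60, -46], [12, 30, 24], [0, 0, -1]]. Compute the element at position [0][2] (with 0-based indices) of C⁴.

Characteristic polynomial: t^3 - 5t^2 - 6t = t(t - 6)(t + 1), so the eigenvalues are -1, 0, 6.
t=0: eigenvector (5, -2, 0).
t=-1: eigenvector (-2, 0, 1).
t=6: eigenvector (-2, 1, 0).
P = [[5, -2, -2], [-2, 0, 1], [0, 1, 0]], D = diag(0, -1, 6), P⁻¹ = [[1, 2, 2], [0, 0, 1], [2, 5, 4]].
C⁴ = P·diag(0, 1, 1296)·P⁻¹ = [[-5184, -12960, -10370], [2592, 6480, 5184], [0, 0, 1]].
The requested entry is -10370.

-10370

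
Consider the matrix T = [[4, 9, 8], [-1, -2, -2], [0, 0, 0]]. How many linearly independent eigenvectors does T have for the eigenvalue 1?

T − 1I = [[3, 9, 8], [-1, -3, -2], [0, 0, -1]].
This matrix has rank 2, so its null space has dimension 3 − 2 = 1.

1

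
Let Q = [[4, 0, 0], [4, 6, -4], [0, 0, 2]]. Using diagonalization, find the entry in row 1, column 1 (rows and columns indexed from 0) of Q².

Characteristic polynomial: r^3 - 12r^2 + 44r - 48 = (r - 6)(r - 4)(r - 2), so the eigenvalues are 2, 4, 6.
r=6: eigenvector (0, 1, 0).
r=4: eigenvector (1, -2, 0).
r=2: eigenvector (0, 1, 1).
P = [[0, 1, 0], [1, -2, 1], [0, 0, 1]], D = diag(6, 4, 2), P⁻¹ = [[2, 1, -1], [1, 0, 0], [0, 0, 1]].
Q² = P·diag(36, 16, 4)·P⁻¹ = [[16, 0, 0], [40, 36, -32], [0, 0, 4]].
The requested entry is 36.

36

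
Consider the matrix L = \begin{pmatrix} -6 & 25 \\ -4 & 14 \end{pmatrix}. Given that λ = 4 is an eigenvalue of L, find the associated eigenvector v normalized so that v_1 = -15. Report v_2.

L − 4I = [[-10, 25], [-4, 10]].
Solving (L − 4I)v = 0 gives the eigenspace spanned by (-15, -6).
With v_1 = -15, v = (-15, -6), so v_2 = -6.

-6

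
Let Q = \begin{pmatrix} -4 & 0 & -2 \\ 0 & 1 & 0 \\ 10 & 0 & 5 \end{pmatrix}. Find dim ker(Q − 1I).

2

Q − 1I = [[-5, 0, -2], [0, 0, 0], [10, 0, 4]].
This matrix has rank 1, so its null space has dimension 3 − 1 = 2.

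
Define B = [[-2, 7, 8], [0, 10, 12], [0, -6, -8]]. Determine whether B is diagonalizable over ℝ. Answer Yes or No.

Characteristic polynomial: p(λ) = λ^3 - 12λ - 16 = (λ - 4)(λ + 2)^2.
λ = -2 has algebraic multiplicity 2; rank(B + 2I) = 2, so geometric multiplicity = 1.
Geometric multiplicity < algebraic multiplicity, so B is not diagonalizable.

No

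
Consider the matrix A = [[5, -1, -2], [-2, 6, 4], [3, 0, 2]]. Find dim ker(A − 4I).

A − 4I = [[1, -1, -2], [-2, 2, 4], [3, 0, -2]].
This matrix has rank 2, so its null space has dimension 3 − 2 = 1.

1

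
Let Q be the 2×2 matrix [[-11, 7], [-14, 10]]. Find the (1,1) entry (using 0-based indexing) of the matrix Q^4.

-94

Characteristic polynomial: λ^2 + λ - 12 = (λ - 3)(λ + 4), so the eigenvalues are -4, 3.
λ=3: eigenvector (-1, -2).
λ=-4: eigenvector (-1, -1).
P = [[-1, -1], [-2, -1]], D = diag(3, -4), P⁻¹ = [[1, -1], [-2, 1]].
Q⁴ = P·diag(81, 256)·P⁻¹ = [[431, -175], [350, -94]].
The requested entry is -94.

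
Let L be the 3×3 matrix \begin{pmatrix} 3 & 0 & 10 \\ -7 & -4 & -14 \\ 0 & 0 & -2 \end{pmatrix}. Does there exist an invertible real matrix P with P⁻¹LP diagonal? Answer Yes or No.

Yes

Characteristic polynomial: p(s) = s^3 + 3s^2 - 10s - 24 = (s - 3)(s + 2)(s + 4).
All 3 eigenvalues are distinct, so L is diagonalizable.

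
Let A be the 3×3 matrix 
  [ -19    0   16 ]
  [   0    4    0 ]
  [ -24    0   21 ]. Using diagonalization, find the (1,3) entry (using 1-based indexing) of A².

Characteristic polynomial: t^3 - 6t^2 - 7t + 60 = (t - 5)(t - 4)(t + 3), so the eigenvalues are -3, 4, 5.
t=-3: eigenvector (1, 0, 1).
t=4: eigenvector (0, 1, 0).
t=5: eigenvector (2, 0, 3).
P = [[1, 0, 2], [0, 1, 0], [1, 0, 3]], D = diag(-3, 4, 5), P⁻¹ = [[3, 0, -2], [0, 1, 0], [-1, 0, 1]].
A² = P·diag(9, 16, 25)·P⁻¹ = [[-23, 0, 32], [0, 16, 0], [-48, 0, 57]].
The requested entry is 32.

32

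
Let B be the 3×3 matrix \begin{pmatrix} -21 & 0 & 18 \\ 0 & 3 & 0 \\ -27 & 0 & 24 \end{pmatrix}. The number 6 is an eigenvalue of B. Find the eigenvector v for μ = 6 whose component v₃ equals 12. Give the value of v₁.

8

B − 6I = [[-27, 0, 18], [0, -3, 0], [-27, 0, 18]].
Solving (B − 6I)v = 0 gives the eigenspace spanned by (8, 0, 12).
With v₃ = 12, v = (8, 0, 12), so v₁ = 8.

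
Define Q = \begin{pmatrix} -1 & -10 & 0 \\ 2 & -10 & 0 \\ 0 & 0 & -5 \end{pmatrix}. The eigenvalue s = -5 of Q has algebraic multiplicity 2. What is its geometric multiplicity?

Q + 5I = [[4, -10, 0], [2, -5, 0], [0, 0, 0]].
This matrix has rank 1, so its null space has dimension 3 − 1 = 2.

2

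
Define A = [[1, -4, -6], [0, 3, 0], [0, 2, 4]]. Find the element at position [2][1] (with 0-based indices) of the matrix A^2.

14

Characteristic polynomial: t^3 - 8t^2 + 19t - 12 = (t - 4)(t - 3)(t - 1), so the eigenvalues are 1, 3, 4.
t=3: eigenvector (4, 1, -2).
t=1: eigenvector (1, 0, 0).
t=4: eigenvector (-2, 0, 1).
P = [[4, 1, -2], [1, 0, 0], [-2, 0, 1]], D = diag(3, 1, 4), P⁻¹ = [[0, 1, 0], [1, 0, 2], [0, 2, 1]].
A² = P·diag(9, 1, 16)·P⁻¹ = [[1, -28, -30], [0, 9, 0], [0, 14, 16]].
The requested entry is 14.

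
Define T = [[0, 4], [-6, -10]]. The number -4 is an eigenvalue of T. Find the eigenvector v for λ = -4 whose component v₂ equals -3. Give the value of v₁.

T + 4I = [[4, 4], [-6, -6]].
Solving (T + 4I)v = 0 gives the eigenspace spanned by (3, -3).
With v₂ = -3, v = (3, -3), so v₁ = 3.

3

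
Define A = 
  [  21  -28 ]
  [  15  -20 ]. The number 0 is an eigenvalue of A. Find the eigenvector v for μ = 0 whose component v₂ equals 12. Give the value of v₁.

16

A = [[21, -28], [15, -20]].
Solving (A)v = 0 gives the eigenspace spanned by (16, 12).
With v₂ = 12, v = (16, 12), so v₁ = 16.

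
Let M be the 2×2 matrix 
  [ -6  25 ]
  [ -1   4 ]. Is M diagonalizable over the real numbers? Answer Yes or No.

Characteristic polynomial: p(λ) = λ^2 + 2λ + 1 = (λ + 1)^2.
λ = -1 has algebraic multiplicity 2; rank(M + 1I) = 1, so geometric multiplicity = 1.
Geometric multiplicity < algebraic multiplicity, so M is not diagonalizable.

No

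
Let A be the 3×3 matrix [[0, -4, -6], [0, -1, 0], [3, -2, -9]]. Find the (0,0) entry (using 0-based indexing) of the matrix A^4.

-1134

Characteristic polynomial: t^3 + 10t^2 + 27t + 18 = (t + 1)(t + 3)(t + 6), so the eigenvalues are -6, -3, -1.
t=-3: eigenvector (2, 0, 1).
t=-1: eigenvector (-2, 1, -1).
t=-6: eigenvector (1, 0, 1).
P = [[2, -2, 1], [0, 1, 0], [1, -1, 1]], D = diag(-3, -1, -6), P⁻¹ = [[1, 1, -1], [0, 1, 0], [-1, 0, 2]].
A⁴ = P·diag(81, 1, 1296)·P⁻¹ = [[-1134, 160, 2430], [0, 1, 0], [-1215, 80, 2511]].
The requested entry is -1134.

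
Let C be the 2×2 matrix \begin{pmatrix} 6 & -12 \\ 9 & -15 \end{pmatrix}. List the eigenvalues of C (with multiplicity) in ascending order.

Characteristic polynomial: p(s) = s^2 + 9s + 18 = (s + 3)(s + 6).
Roots (with multiplicity): -6, -3.

-6, -3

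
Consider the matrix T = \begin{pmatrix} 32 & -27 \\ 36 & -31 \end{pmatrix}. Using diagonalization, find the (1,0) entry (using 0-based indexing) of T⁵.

Characteristic polynomial: λ^2 - λ - 20 = (λ - 5)(λ + 4), so the eigenvalues are -4, 5.
λ=5: eigenvector (1, 1).
λ=-4: eigenvector (3, 4).
P = [[1, 3], [1, 4]], D = diag(5, -4), P⁻¹ = [[4, -3], [-1, 1]].
T⁵ = P·diag(3125, -1024)·P⁻¹ = [[15572, -12447], [16596, -13471]].
The requested entry is 16596.

16596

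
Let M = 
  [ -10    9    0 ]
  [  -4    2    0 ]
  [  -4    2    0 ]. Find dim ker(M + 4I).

M + 4I = [[-6, 9, 0], [-4, 6, 0], [-4, 2, 4]].
This matrix has rank 2, so its null space has dimension 3 − 2 = 1.

1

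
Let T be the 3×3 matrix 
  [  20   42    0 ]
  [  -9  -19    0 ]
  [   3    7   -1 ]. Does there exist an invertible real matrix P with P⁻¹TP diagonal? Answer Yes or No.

No

Characteristic polynomial: p(λ) = λ^3 - 3λ - 2 = (λ - 2)(λ + 1)^2.
λ = -1 has algebraic multiplicity 2; rank(T + 1I) = 2, so geometric multiplicity = 1.
Geometric multiplicity < algebraic multiplicity, so T is not diagonalizable.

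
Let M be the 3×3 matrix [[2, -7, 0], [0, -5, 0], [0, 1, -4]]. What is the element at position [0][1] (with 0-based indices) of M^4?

Characteristic polynomial: t^3 + 7t^2 + 2t - 40 = (t - 2)(t + 4)(t + 5), so the eigenvalues are -5, -4, 2.
t=2: eigenvector (1, 0, 0).
t=-5: eigenvector (1, 1, -1).
t=-4: eigenvector (0, 0, 1).
P = [[1, 1, 0], [0, 1, 0], [0, -1, 1]], D = diag(2, -5, -4), P⁻¹ = [[1, -1, 0], [0, 1, 0], [0, 1, 1]].
M⁴ = P·diag(16, 625, 256)·P⁻¹ = [[16, 609, 0], [0, 625, 0], [0, -369, 256]].
The requested entry is 609.

609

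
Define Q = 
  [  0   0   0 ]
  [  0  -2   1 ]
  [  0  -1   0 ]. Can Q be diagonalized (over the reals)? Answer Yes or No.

No

Characteristic polynomial: p(s) = s^3 + 2s^2 + s = s(s + 1)^2.
s = -1 has algebraic multiplicity 2; rank(Q + 1I) = 2, so geometric multiplicity = 1.
Geometric multiplicity < algebraic multiplicity, so Q is not diagonalizable.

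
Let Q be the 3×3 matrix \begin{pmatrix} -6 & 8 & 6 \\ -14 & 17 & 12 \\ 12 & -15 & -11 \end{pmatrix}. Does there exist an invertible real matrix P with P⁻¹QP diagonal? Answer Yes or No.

Characteristic polynomial: p(r) = r^3 - 3r + 2 = (r - 1)^2(r + 2).
r = 1 has algebraic multiplicity 2; rank(Q − 1I) = 2, so geometric multiplicity = 1.
Geometric multiplicity < algebraic multiplicity, so Q is not diagonalizable.

No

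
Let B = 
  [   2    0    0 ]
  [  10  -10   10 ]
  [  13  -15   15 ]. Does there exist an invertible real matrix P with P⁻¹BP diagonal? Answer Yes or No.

Characteristic polynomial: p(t) = t^3 - 7t^2 + 10t = t(t - 5)(t - 2).
All 3 eigenvalues are distinct, so B is diagonalizable.

Yes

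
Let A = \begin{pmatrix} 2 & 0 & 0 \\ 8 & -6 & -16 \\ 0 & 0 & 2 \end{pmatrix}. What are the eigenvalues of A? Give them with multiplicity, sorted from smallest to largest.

Characteristic polynomial: p(μ) = μ^3 + 2μ^2 - 20μ + 24 = (μ - 2)^2(μ + 6).
Roots (with multiplicity): -6, 2, 2.

-6, 2, 2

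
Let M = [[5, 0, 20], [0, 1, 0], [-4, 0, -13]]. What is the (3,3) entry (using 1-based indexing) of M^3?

-517

Characteristic polynomial: μ^3 + 7μ^2 + 7μ - 15 = (μ - 1)(μ + 3)(μ + 5), so the eigenvalues are -5, -3, 1.
μ=-3: eigenvector (5, 0, -2).
μ=1: eigenvector (0, 1, 0).
μ=-5: eigenvector (-2, 0, 1).
P = [[5, 0, -2], [0, 1, 0], [-2, 0, 1]], D = diag(-3, 1, -5), P⁻¹ = [[1, 0, 2], [0, 1, 0], [2, 0, 5]].
M³ = P·diag(-27, 1, -125)·P⁻¹ = [[365, 0, 980], [0, 1, 0], [-196, 0, -517]].
The requested entry is -517.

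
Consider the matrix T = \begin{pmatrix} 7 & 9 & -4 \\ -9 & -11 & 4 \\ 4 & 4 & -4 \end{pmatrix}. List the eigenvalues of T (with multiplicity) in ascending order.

Characteristic polynomial: p(s) = s^3 + 8s^2 + 20s + 16 = (s + 2)^2(s + 4).
Roots (with multiplicity): -4, -2, -2.

-4, -2, -2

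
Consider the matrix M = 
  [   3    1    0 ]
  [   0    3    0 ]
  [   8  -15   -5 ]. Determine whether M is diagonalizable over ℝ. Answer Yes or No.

No

Characteristic polynomial: p(s) = s^3 - s^2 - 21s + 45 = (s - 3)^2(s + 5).
s = 3 has algebraic multiplicity 2; rank(M − 3I) = 2, so geometric multiplicity = 1.
Geometric multiplicity < algebraic multiplicity, so M is not diagonalizable.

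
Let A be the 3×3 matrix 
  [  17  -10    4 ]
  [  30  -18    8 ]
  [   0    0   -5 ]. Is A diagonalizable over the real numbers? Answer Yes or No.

Characteristic polynomial: p(t) = t^3 + 6t^2 - t - 30 = (t - 2)(t + 3)(t + 5).
All 3 eigenvalues are distinct, so A is diagonalizable.

Yes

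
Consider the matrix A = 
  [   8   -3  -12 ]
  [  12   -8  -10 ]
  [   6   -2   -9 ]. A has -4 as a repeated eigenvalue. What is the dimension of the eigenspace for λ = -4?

A + 4I = [[12, -3, -12], [12, -4, -10], [6, -2, -5]].
This matrix has rank 2, so its null space has dimension 3 − 2 = 1.

1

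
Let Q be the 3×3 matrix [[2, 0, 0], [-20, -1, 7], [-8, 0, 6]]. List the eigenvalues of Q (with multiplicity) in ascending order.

-1, 2, 6

Characteristic polynomial: p(r) = r^3 - 7r^2 + 4r + 12 = (r - 6)(r - 2)(r + 1).
Roots (with multiplicity): -1, 2, 6.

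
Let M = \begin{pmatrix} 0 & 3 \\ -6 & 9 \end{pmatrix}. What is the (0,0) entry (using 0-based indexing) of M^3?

-162

Characteristic polynomial: μ^2 - 9μ + 18 = (μ - 6)(μ - 3), so the eigenvalues are 3, 6.
μ=6: eigenvector (-1, -2).
μ=3: eigenvector (1, 1).
P = [[-1, 1], [-2, 1]], D = diag(6, 3), P⁻¹ = [[1, -1], [2, -1]].
M³ = P·diag(216, 27)·P⁻¹ = [[-162, 189], [-378, 405]].
The requested entry is -162.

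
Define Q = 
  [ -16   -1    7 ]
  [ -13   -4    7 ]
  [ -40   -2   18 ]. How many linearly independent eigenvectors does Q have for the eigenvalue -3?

1

Q + 3I = [[-13, -1, 7], [-13, -1, 7], [-40, -2, 21]].
This matrix has rank 2, so its null space has dimension 3 − 2 = 1.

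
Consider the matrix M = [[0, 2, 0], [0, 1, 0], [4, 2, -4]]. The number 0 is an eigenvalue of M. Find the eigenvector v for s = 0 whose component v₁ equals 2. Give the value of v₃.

M = [[0, 2, 0], [0, 1, 0], [4, 2, -4]].
Solving (M)v = 0 gives the eigenspace spanned by (2, 0, 2).
With v₁ = 2, v = (2, 0, 2), so v₃ = 2.

2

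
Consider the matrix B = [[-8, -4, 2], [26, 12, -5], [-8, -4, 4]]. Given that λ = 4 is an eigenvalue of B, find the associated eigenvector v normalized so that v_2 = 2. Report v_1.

B − 4I = [[-12, -4, 2], [26, 8, -5], [-8, -4, 0]].
Solving (B − 4I)v = 0 gives the eigenspace spanned by (-1, 2, -2).
With v_2 = 2, v = (-1, 2, -2), so v_1 = -1.

-1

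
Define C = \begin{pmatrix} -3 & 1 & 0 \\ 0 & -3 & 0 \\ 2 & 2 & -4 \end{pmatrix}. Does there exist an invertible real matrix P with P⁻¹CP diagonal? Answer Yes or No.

No

Characteristic polynomial: p(μ) = μ^3 + 10μ^2 + 33μ + 36 = (μ + 3)^2(μ + 4).
μ = -3 has algebraic multiplicity 2; rank(C + 3I) = 2, so geometric multiplicity = 1.
Geometric multiplicity < algebraic multiplicity, so C is not diagonalizable.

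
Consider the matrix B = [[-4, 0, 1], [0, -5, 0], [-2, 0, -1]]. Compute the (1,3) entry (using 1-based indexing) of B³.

19

Characteristic polynomial: μ^3 + 10μ^2 + 31μ + 30 = (μ + 2)(μ + 3)(μ + 5), so the eigenvalues are -5, -3, -2.
μ=-3: eigenvector (1, 0, 1).
μ=-5: eigenvector (0, 1, 0).
μ=-2: eigenvector (1, 0, 2).
P = [[1, 0, 1], [0, 1, 0], [1, 0, 2]], D = diag(-3, -5, -2), P⁻¹ = [[2, 0, -1], [0, 1, 0], [-1, 0, 1]].
B³ = P·diag(-27, -125, -8)·P⁻¹ = [[-46, 0, 19], [0, -125, 0], [-38, 0, 11]].
The requested entry is 19.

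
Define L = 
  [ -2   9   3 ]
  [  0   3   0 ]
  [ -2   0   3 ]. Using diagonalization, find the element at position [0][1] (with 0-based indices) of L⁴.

Characteristic polynomial: t^3 - 4t^2 + 3t = t(t - 3)(t - 1), so the eigenvalues are 0, 1, 3.
t=0: eigenvector (3, 0, 2).
t=3: eigenvector (0, 1, -3).
t=1: eigenvector (1, 0, 1).
P = [[3, 0, 1], [0, 1, 0], [2, -3, 1]], D = diag(0, 3, 1), P⁻¹ = [[1, -3, -1], [0, 1, 0], [-2, 9, 3]].
L⁴ = P·diag(0, 81, 1)·P⁻¹ = [[-2, 9, 3], [0, 81, 0], [-2, -234, 3]].
The requested entry is 9.

9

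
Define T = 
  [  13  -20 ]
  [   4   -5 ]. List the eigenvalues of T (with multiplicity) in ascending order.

3, 5

Characteristic polynomial: p(s) = s^2 - 8s + 15 = (s - 5)(s - 3).
Roots (with multiplicity): 3, 5.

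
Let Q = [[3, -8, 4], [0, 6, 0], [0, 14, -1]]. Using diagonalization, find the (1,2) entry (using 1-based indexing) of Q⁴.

Characteristic polynomial: t^3 - 8t^2 + 9t + 18 = (t - 6)(t - 3)(t + 1), so the eigenvalues are -1, 3, 6.
t=3: eigenvector (1, 0, 0).
t=6: eigenvector (0, 1, 2).
t=-1: eigenvector (-1, 0, 1).
P = [[1, 0, -1], [0, 1, 0], [0, 2, 1]], D = diag(3, 6, -1), P⁻¹ = [[1, -2, 1], [0, 1, 0], [0, -2, 1]].
Q⁴ = P·diag(81, 1296, 1)·P⁻¹ = [[81, -160, 80], [0, 1296, 0], [0, 2590, 1]].
The requested entry is -160.

-160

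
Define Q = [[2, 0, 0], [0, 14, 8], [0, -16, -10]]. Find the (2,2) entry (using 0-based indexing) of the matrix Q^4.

-1264

Characteristic polynomial: λ^3 - 6λ^2 - 4λ + 24 = (λ - 6)(λ - 2)(λ + 2), so the eigenvalues are -2, 2, 6.
λ=2: eigenvector (1, 0, 0).
λ=-2: eigenvector (0, 1, -2).
λ=6: eigenvector (0, 1, -1).
P = [[1, 0, 0], [0, 1, 1], [0, -2, -1]], D = diag(2, -2, 6), P⁻¹ = [[1, 0, 0], [0, -1, -1], [0, 2, 1]].
Q⁴ = P·diag(16, 16, 1296)·P⁻¹ = [[16, 0, 0], [0, 2576, 1280], [0, -2560, -1264]].
The requested entry is -1264.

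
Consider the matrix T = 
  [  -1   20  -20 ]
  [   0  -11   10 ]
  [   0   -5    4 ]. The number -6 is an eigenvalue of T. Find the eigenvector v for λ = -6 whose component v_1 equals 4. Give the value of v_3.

T + 6I = [[5, 20, -20], [0, -5, 10], [0, -5, 10]].
Solving (T + 6I)v = 0 gives the eigenspace spanned by (4, -2, -1).
With v_1 = 4, v = (4, -2, -1), so v_3 = -1.

-1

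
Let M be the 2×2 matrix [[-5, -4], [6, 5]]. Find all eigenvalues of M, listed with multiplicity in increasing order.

Characteristic polynomial: p(t) = t^2 - 1 = (t - 1)(t + 1).
Roots (with multiplicity): -1, 1.

-1, 1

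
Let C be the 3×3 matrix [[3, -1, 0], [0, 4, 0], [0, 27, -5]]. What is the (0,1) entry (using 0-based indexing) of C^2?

Characteristic polynomial: t^3 - 2t^2 - 23t + 60 = (t - 4)(t - 3)(t + 5), so the eigenvalues are -5, 3, 4.
t=3: eigenvector (1, 0, 0).
t=-5: eigenvector (0, 0, 1).
t=4: eigenvector (-1, 1, 3).
P = [[1, 0, -1], [0, 0, 1], [0, 1, 3]], D = diag(3, -5, 4), P⁻¹ = [[1, 1, 0], [0, -3, 1], [0, 1, 0]].
C² = P·diag(9, 25, 16)·P⁻¹ = [[9, -7, 0], [0, 16, 0], [0, -27, 25]].
The requested entry is -7.

-7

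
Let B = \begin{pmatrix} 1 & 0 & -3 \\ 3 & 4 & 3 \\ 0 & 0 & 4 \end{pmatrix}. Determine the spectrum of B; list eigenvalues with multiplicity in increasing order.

Characteristic polynomial: p(r) = r^3 - 9r^2 + 24r - 16 = (r - 4)^2(r - 1).
Roots (with multiplicity): 1, 4, 4.

1, 4, 4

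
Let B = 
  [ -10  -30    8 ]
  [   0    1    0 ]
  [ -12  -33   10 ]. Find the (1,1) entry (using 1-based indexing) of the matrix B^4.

Characteristic polynomial: s^3 - s^2 - 4s + 4 = (s - 2)(s - 1)(s + 2), so the eigenvalues are -2, 1, 2.
s=-2: eigenvector (1, 0, 1).
s=1: eigenvector (-2, 1, 1).
s=2: eigenvector (2, 0, 3).
P = [[1, -2, 2], [0, 1, 0], [1, 1, 3]], D = diag(-2, 1, 2), P⁻¹ = [[3, 8, -2], [0, 1, 0], [-1, -3, 1]].
B⁴ = P·diag(16, 1, 16)·P⁻¹ = [[16, 30, 0], [0, 1, 0], [0, -15, 16]].
The requested entry is 16.

16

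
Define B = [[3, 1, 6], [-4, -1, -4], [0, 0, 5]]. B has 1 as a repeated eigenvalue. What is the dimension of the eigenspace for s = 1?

B − 1I = [[2, 1, 6], [-4, -2, -4], [0, 0, 4]].
This matrix has rank 2, so its null space has dimension 3 − 2 = 1.

1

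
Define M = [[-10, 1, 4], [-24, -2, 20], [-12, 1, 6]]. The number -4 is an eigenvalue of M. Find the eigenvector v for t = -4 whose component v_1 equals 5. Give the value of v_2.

M + 4I = [[-6, 1, 4], [-24, 2, 20], [-12, 1, 10]].
Solving (M + 4I)v = 0 gives the eigenspace spanned by (5, 10, 5).
With v_1 = 5, v = (5, 10, 5), so v_2 = 10.

10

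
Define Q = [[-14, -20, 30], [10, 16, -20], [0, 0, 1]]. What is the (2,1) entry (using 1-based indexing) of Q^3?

Characteristic polynomial: s^3 - 3s^2 - 22s + 24 = (s - 6)(s - 1)(s + 4), so the eigenvalues are -4, 1, 6.
s=-4: eigenvector (2, -1, 0).
s=6: eigenvector (-1, 1, 0).
s=1: eigenvector (2, 0, 1).
P = [[2, -1, 2], [-1, 1, 0], [0, 0, 1]], D = diag(-4, 6, 1), P⁻¹ = [[1, 1, -2], [1, 2, -2], [0, 0, 1]].
Q³ = P·diag(-64, 216, 1)·P⁻¹ = [[-344, -560, 690], [280, 496, -560], [0, 0, 1]].
The requested entry is 280.

280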